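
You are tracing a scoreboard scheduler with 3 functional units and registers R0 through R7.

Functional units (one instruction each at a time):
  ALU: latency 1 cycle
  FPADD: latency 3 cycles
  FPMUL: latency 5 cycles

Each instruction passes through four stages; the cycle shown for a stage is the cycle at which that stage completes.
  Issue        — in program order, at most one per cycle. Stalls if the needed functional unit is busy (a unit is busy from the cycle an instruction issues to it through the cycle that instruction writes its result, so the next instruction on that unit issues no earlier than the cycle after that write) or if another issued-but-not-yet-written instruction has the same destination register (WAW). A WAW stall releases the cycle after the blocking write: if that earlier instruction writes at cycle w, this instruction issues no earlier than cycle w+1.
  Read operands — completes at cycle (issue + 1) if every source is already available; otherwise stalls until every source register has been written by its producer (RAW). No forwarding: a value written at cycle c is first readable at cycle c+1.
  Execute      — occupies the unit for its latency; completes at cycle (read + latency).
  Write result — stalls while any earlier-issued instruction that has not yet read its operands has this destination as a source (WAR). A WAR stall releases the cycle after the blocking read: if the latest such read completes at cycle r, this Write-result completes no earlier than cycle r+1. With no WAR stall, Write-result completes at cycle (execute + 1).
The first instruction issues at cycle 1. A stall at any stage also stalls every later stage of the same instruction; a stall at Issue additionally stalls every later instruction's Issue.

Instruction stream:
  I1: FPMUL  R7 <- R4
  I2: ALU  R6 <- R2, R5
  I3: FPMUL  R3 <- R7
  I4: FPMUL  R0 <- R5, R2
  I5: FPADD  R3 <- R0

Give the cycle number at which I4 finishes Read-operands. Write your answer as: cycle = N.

cycle = 18

cycle 1: I1 issues→FPMUL
cycle 2: I1 reads · I2 issues→ALU
cycle 3: I2 reads
cycle 4: I2 exec-done
cycle 5: I2 writes R6
cycle 7: I1 exec-done
cycle 8: I1 writes R7
cycle 9: I3 issues→FPMUL
cycle 10: I3 reads
cycle 15: I3 exec-done
cycle 16: I3 writes R3
cycle 17: I4 issues→FPMUL
cycle 18: I4 reads · I5 issues→FPADD
cycle 23: I4 exec-done
cycle 24: I4 writes R0
cycle 25: I5 reads
cycle 28: I5 exec-done
cycle 29: I5 writes R3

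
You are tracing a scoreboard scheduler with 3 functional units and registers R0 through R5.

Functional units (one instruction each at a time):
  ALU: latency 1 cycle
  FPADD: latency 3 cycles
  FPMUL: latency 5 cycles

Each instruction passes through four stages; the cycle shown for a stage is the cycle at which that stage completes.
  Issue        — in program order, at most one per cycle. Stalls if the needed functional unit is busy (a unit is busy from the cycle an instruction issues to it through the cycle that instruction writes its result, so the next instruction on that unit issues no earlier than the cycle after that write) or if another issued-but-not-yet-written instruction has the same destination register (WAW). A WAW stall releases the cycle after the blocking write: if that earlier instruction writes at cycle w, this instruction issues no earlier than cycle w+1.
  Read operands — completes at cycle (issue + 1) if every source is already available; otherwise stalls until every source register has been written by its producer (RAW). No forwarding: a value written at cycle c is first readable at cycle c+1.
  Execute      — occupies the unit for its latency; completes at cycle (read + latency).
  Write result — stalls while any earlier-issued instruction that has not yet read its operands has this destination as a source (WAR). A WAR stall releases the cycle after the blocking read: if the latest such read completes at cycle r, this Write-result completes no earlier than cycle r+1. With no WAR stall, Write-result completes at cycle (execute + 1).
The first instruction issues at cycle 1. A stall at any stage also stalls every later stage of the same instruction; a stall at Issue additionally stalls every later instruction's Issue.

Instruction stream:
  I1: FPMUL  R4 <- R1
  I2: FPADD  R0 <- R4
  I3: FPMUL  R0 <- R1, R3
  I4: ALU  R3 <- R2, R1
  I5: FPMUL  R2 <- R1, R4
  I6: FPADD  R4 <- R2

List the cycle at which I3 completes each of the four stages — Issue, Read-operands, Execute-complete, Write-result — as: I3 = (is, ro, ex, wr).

I3 = (14, 15, 20, 21)

[1] I1→FPMUL
[2] I1 RO, I2→FPADD
[7] I1 EX
[8] I1 WR R4
[9] I2 RO
[12] I2 EX
[13] I2 WR R0
[14] I3→FPMUL
[15] I3 RO, I4→ALU
[16] I4 RO
[17] I4 EX
[18] I4 WR R3
[20] I3 EX
[21] I3 WR R0
[22] I5→FPMUL
[23] I5 RO, I6→FPADD
[28] I5 EX
[29] I5 WR R2
[30] I6 RO
[33] I6 EX
[34] I6 WR R4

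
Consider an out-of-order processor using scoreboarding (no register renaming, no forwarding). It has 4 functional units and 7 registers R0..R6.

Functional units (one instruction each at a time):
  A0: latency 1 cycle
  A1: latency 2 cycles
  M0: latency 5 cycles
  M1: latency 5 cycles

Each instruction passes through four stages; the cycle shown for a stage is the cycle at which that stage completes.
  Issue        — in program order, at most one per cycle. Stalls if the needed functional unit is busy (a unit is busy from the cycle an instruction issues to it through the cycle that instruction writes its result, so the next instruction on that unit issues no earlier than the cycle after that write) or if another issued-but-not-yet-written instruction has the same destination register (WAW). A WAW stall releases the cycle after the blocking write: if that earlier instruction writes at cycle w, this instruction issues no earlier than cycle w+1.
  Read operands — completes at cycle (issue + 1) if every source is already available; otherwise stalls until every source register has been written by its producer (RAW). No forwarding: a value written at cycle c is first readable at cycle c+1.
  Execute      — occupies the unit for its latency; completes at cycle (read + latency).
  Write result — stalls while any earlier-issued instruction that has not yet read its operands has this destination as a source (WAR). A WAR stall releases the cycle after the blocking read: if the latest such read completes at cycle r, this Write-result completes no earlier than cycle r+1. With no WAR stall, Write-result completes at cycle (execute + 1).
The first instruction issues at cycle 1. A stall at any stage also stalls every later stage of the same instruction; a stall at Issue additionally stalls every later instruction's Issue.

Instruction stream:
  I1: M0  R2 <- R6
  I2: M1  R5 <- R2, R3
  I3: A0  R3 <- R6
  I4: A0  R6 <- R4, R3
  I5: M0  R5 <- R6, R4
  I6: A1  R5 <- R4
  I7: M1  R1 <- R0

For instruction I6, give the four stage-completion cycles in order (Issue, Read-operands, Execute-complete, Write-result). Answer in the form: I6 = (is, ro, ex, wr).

I6 = (24, 25, 27, 28)

1) issue 1, read 2, done 7, write 8
2) issue 2, read 9, done 14, write 15  <RAW R2: wait I1 write@8>
3) issue 3, read 4, done 5, write 10  <WAR R3: wait I2 read@9>
4) issue 11, read 12, done 13, write 14  <struct: A0 busy until I3 writes@10>
5) issue 16, read 17, done 22, write 23  <WAW R5: wait I2 write@15>
6) issue 24, read 25, done 27, write 28  <WAW R5: wait I5 write@23>
7) issue 25, read 26, done 31, write 32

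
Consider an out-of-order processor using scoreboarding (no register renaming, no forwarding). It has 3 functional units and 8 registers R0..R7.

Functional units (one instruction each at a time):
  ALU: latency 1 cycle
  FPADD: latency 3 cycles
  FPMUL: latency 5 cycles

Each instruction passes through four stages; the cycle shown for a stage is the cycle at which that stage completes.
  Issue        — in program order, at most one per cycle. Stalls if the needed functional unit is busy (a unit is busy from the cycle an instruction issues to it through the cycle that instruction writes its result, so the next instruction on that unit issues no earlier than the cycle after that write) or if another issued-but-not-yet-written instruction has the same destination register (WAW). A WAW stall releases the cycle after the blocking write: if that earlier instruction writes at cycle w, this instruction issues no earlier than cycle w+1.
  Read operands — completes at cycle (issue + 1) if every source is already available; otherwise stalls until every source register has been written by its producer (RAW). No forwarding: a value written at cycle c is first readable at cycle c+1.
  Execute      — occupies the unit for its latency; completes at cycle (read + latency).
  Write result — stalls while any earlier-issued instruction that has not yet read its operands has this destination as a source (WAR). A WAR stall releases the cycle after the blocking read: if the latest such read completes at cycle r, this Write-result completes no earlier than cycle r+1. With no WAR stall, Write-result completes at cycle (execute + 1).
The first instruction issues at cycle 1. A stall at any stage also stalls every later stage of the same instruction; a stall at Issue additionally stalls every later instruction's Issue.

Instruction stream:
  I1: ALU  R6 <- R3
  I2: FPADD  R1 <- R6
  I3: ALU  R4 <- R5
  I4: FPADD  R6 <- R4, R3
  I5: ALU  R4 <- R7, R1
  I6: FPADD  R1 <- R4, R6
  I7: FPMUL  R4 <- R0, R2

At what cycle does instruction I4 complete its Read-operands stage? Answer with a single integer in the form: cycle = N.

cycle = 11

I1: IS=1 RO=2 EX=3 WR=4
I2: IS=2 RO=5 EX=8 WR=9  [RAW R6: wait I1 write@4]
I3: IS=5 RO=6 EX=7 WR=8  [struct: ALU busy until I1 writes@4]
I4: IS=10 RO=11 EX=14 WR=15  [struct: FPADD busy until I2 writes@9]
I5: IS=11 RO=12 EX=13 WR=14
I6: IS=16 RO=17 EX=20 WR=21  [struct: FPADD busy until I4 writes@15]
I7: IS=17 RO=18 EX=23 WR=24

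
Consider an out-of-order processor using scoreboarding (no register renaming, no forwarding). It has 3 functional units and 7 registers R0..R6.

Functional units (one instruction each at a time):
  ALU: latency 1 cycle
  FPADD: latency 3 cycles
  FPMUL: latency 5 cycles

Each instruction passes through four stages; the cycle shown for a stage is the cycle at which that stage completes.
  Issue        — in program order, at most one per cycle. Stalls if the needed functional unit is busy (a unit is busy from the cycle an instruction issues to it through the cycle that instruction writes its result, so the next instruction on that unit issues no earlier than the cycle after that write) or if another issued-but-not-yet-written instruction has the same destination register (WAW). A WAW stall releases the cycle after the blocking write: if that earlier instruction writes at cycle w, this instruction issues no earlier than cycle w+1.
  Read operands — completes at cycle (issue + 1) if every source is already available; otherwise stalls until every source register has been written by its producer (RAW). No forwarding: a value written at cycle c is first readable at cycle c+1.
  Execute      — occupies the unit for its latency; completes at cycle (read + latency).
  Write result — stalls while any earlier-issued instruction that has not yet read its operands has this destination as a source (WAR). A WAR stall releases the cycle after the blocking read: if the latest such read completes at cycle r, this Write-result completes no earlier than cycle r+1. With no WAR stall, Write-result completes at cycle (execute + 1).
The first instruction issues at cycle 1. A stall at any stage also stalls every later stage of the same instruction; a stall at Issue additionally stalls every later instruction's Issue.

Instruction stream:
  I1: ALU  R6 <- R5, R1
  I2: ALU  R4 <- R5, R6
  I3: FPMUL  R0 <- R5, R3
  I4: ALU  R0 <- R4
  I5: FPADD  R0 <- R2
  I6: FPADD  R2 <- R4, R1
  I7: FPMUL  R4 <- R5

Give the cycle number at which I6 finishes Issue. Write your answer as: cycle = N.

[1] I1 dispatched to ALU
[2] I1 operands ready
[3] I1 complete
[4] R6←I1
[5] I2 dispatched to ALU
[6] I2 operands ready; I3 dispatched to FPMUL
[7] I2 complete; I3 operands ready
[8] R4←I2
[12] I3 complete
[13] R0←I3
[14] I4 dispatched to ALU
[15] I4 operands ready
[16] I4 complete
[17] R0←I4
[18] I5 dispatched to FPADD
[19] I5 operands ready
[22] I5 complete
[23] R0←I5
[24] I6 dispatched to FPADD
[25] I6 operands ready; I7 dispatched to FPMUL
[26] I7 operands ready
[28] I6 complete
[29] R2←I6
[31] I7 complete
[32] R4←I7

cycle = 24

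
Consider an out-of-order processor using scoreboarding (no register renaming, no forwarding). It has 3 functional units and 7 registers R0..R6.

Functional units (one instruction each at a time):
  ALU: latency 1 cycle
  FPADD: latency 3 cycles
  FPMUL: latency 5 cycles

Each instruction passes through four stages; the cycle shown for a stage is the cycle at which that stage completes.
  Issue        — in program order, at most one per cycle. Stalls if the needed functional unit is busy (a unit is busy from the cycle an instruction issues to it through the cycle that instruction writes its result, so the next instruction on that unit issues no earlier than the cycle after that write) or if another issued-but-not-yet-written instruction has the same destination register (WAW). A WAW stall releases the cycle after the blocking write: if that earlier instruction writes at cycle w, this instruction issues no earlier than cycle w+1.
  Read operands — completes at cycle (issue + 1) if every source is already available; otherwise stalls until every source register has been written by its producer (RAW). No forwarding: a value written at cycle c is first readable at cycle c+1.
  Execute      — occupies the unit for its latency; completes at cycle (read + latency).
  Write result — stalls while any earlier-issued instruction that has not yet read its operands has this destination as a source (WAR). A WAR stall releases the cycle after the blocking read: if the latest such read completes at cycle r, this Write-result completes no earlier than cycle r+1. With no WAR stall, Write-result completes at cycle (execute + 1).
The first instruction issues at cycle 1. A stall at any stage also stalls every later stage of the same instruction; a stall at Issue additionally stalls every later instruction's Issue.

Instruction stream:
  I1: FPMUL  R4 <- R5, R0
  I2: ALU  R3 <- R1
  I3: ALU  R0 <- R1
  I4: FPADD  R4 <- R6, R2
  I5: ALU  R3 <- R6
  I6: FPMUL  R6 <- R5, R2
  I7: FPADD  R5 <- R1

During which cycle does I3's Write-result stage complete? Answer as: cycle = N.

I1: IS=1 RO=2 EX=7 WR=8
I2: IS=2 RO=3 EX=4 WR=5
I3: IS=6 RO=7 EX=8 WR=9  [struct: ALU busy until I2 writes@5]
I4: IS=9 RO=10 EX=13 WR=14  [WAW R4: wait I1 write@8]
I5: IS=10 RO=11 EX=12 WR=13
I6: IS=11 RO=12 EX=17 WR=18
I7: IS=15 RO=16 EX=19 WR=20  [struct: FPADD busy until I4 writes@14]

cycle = 9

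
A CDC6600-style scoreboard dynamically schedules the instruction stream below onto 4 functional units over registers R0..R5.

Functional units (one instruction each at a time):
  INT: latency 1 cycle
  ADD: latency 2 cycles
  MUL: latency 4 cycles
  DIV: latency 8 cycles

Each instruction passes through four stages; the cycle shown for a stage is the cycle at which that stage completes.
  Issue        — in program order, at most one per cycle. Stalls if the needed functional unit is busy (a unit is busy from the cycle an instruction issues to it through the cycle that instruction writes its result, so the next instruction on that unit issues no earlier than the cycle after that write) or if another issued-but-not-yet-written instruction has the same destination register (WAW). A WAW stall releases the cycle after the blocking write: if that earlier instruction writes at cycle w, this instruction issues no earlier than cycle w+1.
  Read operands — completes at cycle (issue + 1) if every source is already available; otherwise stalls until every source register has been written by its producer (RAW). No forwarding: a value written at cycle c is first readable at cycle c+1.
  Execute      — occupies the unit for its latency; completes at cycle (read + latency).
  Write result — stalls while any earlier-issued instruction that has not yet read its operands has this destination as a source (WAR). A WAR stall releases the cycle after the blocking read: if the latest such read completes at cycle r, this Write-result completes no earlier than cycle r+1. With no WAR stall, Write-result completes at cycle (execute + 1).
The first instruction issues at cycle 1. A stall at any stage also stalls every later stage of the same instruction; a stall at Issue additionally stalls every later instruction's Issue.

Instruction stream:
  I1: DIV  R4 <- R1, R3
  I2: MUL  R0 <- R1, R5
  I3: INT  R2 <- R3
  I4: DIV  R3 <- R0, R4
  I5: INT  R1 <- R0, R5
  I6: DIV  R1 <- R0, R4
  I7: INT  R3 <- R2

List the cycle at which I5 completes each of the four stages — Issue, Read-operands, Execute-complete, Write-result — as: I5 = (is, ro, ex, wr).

1) issue 1, read 2, done 10, write 11
2) issue 2, read 3, done 7, write 8
3) issue 3, read 4, done 5, write 6
4) issue 12, read 13, done 21, write 22  <struct: DIV busy until I1 writes@11>
5) issue 13, read 14, done 15, write 16
6) issue 23, read 24, done 32, write 33  <struct: DIV busy until I4 writes@22>
7) issue 24, read 25, done 26, write 27

I5 = (13, 14, 15, 16)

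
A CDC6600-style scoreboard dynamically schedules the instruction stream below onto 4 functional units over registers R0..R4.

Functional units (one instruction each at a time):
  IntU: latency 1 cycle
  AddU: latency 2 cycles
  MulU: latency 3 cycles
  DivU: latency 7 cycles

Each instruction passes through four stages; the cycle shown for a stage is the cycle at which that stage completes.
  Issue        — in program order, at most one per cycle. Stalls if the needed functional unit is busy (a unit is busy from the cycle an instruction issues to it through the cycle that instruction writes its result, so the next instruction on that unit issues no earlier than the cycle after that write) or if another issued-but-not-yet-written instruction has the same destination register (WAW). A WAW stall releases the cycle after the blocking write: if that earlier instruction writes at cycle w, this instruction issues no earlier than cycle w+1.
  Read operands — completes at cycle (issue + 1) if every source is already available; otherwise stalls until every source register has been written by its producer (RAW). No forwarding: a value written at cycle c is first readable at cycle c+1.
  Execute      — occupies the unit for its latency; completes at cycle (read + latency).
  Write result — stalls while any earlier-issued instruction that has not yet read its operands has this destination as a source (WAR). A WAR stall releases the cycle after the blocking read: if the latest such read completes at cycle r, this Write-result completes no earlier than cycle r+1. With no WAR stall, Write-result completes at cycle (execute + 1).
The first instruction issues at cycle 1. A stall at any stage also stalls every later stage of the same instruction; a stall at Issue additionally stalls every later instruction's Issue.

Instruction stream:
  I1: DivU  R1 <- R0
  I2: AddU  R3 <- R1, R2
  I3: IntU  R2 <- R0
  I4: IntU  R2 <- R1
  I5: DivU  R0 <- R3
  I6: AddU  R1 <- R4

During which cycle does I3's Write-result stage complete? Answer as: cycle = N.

[1] issue I1 (DivU)
[2] I1 read-ops, issue I2 (AddU)
[3] issue I3 (IntU)
[4] I3 read-ops
[5] I3 finished on IntU
[9] I1 finished on DivU
[10] I1→R1
[11] I2 read-ops
[12] I3→R2
[13] I2 finished on AddU, issue I4 (IntU)
[14] I2→R3, I4 read-ops, issue I5 (DivU)
[15] I4 finished on IntU, I5 read-ops, issue I6 (AddU)
[16] I4→R2, I6 read-ops
[18] I6 finished on AddU
[19] I6→R1
[22] I5 finished on DivU
[23] I5→R0

cycle = 12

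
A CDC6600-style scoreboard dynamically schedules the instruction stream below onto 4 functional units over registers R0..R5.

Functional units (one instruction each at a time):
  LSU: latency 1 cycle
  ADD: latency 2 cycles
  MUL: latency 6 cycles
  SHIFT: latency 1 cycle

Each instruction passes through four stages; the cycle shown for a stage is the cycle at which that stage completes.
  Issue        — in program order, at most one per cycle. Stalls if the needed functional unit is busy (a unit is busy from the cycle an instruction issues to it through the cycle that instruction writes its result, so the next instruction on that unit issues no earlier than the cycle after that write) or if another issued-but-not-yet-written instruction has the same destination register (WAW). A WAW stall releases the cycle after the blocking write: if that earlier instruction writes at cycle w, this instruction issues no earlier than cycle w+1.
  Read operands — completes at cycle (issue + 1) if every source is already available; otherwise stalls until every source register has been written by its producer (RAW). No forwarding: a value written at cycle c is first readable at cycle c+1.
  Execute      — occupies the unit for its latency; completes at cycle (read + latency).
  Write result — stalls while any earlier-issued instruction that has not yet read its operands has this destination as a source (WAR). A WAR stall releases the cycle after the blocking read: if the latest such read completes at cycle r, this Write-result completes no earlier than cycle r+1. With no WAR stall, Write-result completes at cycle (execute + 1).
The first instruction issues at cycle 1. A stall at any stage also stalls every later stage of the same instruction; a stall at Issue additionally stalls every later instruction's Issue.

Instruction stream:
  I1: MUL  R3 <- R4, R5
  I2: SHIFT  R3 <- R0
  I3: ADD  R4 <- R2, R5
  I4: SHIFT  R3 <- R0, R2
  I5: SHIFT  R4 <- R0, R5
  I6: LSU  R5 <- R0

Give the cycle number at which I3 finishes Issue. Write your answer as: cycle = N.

[1] I1 issues→MUL
[2] I1 reads
[8] I1 exec-done
[9] I1 writes R3
[10] I2 issues→SHIFT
[11] I2 reads | I3 issues→ADD
[12] I2 exec-done | I3 reads
[13] I2 writes R3
[14] I3 exec-done | I4 issues→SHIFT
[15] I3 writes R4 | I4 reads
[16] I4 exec-done
[17] I4 writes R3
[18] I5 issues→SHIFT
[19] I5 reads | I6 issues→LSU
[20] I5 exec-done | I6 reads
[21] I5 writes R4 | I6 exec-done
[22] I6 writes R5

cycle = 11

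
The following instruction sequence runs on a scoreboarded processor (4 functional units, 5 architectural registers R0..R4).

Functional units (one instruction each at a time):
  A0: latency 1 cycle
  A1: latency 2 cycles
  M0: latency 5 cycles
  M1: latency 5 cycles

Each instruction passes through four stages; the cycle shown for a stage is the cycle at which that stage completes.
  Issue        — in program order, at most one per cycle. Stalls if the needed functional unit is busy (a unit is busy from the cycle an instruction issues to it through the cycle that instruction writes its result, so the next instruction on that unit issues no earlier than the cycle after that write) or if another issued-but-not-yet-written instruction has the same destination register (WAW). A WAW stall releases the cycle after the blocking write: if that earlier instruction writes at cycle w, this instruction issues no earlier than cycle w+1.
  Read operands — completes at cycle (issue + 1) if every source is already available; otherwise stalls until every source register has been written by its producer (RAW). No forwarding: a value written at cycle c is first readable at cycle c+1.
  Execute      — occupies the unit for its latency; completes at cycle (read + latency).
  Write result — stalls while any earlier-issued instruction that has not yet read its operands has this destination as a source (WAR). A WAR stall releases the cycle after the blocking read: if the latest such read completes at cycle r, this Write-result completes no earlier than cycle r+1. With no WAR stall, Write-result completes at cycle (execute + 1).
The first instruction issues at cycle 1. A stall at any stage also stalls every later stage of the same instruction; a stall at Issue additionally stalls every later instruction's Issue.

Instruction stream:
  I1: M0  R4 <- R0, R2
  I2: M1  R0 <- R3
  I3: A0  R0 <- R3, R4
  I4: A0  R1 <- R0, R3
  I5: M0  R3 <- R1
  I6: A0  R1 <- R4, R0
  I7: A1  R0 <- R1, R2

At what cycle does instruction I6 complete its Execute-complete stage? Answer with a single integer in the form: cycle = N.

  I1 | 1 | 2 | 7 | 8
  I2 | 2 | 3 | 8 | 9
  I3 | 10 | 11 | 12 | 13   WAW R0: wait I2 write@9
  I4 | 14 | 15 | 16 | 17   struct: A0 busy until I3 writes@13
  I5 | 15 | 18 | 23 | 24   RAW R1: wait I4 write@17
  I6 | 18 | 19 | 20 | 21   struct: A0 busy until I4 writes@17
  I7 | 19 | 22 | 24 | 25   RAW R1: wait I6 write@21

cycle = 20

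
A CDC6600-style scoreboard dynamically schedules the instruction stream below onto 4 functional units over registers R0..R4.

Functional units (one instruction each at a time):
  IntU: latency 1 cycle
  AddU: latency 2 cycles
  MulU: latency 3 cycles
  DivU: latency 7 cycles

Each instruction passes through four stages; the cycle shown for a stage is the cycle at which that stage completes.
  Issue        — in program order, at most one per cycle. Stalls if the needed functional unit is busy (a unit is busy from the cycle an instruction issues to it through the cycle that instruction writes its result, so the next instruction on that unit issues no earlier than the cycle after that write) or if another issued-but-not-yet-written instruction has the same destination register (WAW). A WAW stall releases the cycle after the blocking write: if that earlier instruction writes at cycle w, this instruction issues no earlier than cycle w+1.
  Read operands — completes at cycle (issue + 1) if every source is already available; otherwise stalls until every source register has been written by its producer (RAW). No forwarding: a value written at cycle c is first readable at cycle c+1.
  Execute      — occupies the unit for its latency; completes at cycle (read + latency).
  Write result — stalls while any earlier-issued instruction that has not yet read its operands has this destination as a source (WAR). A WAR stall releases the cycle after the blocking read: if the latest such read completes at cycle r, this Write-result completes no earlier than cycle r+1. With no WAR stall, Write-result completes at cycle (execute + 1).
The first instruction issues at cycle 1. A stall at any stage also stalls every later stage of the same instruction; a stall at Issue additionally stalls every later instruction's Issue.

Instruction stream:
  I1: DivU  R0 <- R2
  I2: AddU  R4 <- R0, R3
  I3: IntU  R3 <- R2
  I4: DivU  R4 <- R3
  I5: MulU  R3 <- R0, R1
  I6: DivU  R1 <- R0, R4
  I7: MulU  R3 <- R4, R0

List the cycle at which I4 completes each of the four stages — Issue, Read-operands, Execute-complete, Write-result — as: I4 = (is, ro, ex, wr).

I4 = (15, 16, 23, 24)

t=1  I1 dispatched to DivU
t=2  I1 operands ready · I2 dispatched to AddU
t=3  I3 dispatched to IntU
t=4  I3 operands ready
t=5  I3 complete
t=9  I1 complete
t=10  R0←I1
t=11  I2 operands ready
t=12  R3←I3
t=13  I2 complete
t=14  R4←I2
t=15  I4 dispatched to DivU
t=16  I4 operands ready · I5 dispatched to MulU
t=17  I5 operands ready
t=20  I5 complete
t=21  R3←I5
t=23  I4 complete
t=24  R4←I4
t=25  I6 dispatched to DivU
t=26  I6 operands ready · I7 dispatched to MulU
t=27  I7 operands ready
t=30  I7 complete
t=31  R3←I7
t=33  I6 complete
t=34  R1←I6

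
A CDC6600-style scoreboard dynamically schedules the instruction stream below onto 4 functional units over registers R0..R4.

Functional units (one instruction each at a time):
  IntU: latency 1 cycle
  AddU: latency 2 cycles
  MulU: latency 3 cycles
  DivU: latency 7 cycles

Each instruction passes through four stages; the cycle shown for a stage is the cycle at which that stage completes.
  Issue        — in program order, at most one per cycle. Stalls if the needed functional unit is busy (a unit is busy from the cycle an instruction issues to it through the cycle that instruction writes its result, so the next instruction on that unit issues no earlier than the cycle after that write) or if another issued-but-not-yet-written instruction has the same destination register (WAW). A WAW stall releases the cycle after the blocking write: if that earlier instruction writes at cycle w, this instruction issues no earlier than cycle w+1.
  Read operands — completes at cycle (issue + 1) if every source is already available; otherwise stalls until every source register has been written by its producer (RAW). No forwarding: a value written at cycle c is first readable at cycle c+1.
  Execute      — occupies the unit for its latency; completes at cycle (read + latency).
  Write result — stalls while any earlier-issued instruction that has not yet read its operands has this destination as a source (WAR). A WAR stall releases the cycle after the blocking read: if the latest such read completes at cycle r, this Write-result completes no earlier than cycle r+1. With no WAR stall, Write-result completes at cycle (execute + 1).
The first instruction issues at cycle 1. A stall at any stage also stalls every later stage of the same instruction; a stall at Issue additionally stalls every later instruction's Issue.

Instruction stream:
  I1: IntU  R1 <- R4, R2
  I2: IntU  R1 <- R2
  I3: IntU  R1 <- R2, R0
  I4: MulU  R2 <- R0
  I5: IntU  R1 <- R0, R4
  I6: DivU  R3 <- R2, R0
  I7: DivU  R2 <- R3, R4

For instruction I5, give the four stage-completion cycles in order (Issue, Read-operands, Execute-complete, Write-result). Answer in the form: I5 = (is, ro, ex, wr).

I1 -> (1, 2, 3, 4)
I2 -> (5, 6, 7, 8)  // struct: IntU busy until I1 writes@4
I3 -> (9, 10, 11, 12)  // struct: IntU busy until I2 writes@8
I4 -> (10, 11, 14, 15)
I5 -> (13, 14, 15, 16)  // struct: IntU busy until I3 writes@12
I6 -> (14, 16, 23, 24)  // RAW R2: wait I4 write@15
I7 -> (25, 26, 33, 34)  // struct: DivU busy until I6 writes@24

I5 = (13, 14, 15, 16)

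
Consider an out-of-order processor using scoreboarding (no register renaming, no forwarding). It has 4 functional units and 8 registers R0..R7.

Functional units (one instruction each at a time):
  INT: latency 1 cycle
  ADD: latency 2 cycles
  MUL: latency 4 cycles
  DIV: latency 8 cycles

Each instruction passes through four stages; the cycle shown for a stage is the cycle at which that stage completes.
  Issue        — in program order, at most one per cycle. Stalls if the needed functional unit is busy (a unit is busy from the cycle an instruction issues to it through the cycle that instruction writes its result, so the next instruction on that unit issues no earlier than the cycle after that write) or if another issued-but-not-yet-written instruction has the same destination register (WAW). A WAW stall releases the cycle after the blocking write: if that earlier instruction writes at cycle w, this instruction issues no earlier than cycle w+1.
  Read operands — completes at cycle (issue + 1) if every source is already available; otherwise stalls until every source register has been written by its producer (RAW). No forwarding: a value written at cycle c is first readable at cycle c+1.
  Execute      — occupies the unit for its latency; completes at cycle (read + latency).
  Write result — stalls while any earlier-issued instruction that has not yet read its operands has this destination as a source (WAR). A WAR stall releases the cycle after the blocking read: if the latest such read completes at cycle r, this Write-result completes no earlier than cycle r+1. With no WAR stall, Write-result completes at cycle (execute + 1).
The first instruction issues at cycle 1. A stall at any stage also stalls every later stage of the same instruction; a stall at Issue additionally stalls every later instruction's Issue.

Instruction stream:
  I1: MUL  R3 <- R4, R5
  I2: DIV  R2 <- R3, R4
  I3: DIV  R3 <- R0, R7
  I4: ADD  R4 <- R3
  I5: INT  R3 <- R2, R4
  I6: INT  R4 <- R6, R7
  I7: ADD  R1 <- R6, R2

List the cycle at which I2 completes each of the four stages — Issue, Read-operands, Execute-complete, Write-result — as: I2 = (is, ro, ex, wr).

t=1  I1 dispatched to MUL
t=2  I1 operands ready · I2 dispatched to DIV
t=6  I1 complete
t=7  R3←I1
t=8  I2 operands ready
t=16  I2 complete
t=17  R2←I2
t=18  I3 dispatched to DIV
t=19  I3 operands ready · I4 dispatched to ADD
t=27  I3 complete
t=28  R3←I3
t=29  I4 operands ready · I5 dispatched to INT
t=31  I4 complete
t=32  R4←I4
t=33  I5 operands ready
t=34  I5 complete
t=35  R3←I5
t=36  I6 dispatched to INT
t=37  I6 operands ready · I7 dispatched to ADD
t=38  I6 complete · I7 operands ready
t=39  R4←I6
t=40  I7 complete
t=41  R1←I7

I2 = (2, 8, 16, 17)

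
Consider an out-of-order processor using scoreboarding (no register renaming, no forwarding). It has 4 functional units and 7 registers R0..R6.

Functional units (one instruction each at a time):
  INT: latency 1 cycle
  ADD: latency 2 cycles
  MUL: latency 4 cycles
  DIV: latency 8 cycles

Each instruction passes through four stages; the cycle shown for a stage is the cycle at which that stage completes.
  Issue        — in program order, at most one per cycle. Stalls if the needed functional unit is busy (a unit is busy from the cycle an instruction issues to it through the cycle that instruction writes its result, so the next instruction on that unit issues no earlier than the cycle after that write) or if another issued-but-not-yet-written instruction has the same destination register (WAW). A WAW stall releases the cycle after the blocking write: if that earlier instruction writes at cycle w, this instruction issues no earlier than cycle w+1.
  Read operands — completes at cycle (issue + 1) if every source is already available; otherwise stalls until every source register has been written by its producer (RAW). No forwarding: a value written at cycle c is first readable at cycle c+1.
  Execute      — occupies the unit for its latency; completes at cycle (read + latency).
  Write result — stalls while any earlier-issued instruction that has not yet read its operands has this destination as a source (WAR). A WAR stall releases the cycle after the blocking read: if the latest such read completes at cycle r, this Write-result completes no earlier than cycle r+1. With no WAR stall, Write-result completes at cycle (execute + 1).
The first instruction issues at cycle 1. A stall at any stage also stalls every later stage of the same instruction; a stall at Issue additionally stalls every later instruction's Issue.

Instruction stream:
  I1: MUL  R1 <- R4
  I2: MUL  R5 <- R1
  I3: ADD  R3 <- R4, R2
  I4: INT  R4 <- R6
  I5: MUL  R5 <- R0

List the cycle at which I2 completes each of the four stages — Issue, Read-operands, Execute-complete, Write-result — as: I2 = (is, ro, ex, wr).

[1] issue I1 (MUL)
[2] I1 read-ops
[6] I1 finished on MUL
[7] I1→R1
[8] issue I2 (MUL)
[9] I2 read-ops | issue I3 (ADD)
[10] I3 read-ops | issue I4 (INT)
[11] I4 read-ops
[12] I3 finished on ADD | I4 finished on INT
[13] I2 finished on MUL | I3→R3 | I4→R4
[14] I2→R5
[15] issue I5 (MUL)
[16] I5 read-ops
[20] I5 finished on MUL
[21] I5→R5

I2 = (8, 9, 13, 14)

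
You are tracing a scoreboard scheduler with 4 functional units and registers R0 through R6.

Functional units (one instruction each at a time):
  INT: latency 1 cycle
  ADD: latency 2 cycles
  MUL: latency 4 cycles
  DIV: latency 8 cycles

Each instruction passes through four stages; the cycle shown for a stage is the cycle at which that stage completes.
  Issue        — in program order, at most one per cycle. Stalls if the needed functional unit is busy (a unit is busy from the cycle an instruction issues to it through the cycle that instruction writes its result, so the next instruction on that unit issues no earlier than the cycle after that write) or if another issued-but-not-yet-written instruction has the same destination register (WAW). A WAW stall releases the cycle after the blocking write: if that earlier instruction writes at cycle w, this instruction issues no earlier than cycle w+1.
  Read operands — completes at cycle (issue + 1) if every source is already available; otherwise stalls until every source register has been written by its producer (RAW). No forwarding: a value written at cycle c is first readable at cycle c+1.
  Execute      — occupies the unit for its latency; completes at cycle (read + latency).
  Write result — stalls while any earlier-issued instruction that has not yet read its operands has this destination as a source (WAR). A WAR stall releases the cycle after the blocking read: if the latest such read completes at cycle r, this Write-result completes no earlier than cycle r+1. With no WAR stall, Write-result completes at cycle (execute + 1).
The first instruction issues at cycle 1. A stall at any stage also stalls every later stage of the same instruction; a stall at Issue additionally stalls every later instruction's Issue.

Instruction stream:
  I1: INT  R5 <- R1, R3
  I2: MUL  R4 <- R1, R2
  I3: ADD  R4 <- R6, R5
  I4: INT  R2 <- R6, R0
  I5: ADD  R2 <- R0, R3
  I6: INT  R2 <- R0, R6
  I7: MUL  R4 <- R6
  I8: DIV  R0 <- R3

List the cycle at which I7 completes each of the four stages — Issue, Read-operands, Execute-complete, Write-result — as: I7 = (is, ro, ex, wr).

I7 = (20, 21, 25, 26)

c1: issue I1 (INT)
c2: I1 read-ops; issue I2 (MUL)
c3: I1 finished on INT; I2 read-ops
c4: I1→R5
c7: I2 finished on MUL
c8: I2→R4
c9: issue I3 (ADD)
c10: I3 read-ops; issue I4 (INT)
c11: I4 read-ops
c12: I3 finished on ADD; I4 finished on INT
c13: I3→R4; I4→R2
c14: issue I5 (ADD)
c15: I5 read-ops
c17: I5 finished on ADD
c18: I5→R2
c19: issue I6 (INT)
c20: I6 read-ops; issue I7 (MUL)
c21: I6 finished on INT; I7 read-ops; issue I8 (DIV)
c22: I6→R2; I8 read-ops
c25: I7 finished on MUL
c26: I7→R4
c30: I8 finished on DIV
c31: I8→R0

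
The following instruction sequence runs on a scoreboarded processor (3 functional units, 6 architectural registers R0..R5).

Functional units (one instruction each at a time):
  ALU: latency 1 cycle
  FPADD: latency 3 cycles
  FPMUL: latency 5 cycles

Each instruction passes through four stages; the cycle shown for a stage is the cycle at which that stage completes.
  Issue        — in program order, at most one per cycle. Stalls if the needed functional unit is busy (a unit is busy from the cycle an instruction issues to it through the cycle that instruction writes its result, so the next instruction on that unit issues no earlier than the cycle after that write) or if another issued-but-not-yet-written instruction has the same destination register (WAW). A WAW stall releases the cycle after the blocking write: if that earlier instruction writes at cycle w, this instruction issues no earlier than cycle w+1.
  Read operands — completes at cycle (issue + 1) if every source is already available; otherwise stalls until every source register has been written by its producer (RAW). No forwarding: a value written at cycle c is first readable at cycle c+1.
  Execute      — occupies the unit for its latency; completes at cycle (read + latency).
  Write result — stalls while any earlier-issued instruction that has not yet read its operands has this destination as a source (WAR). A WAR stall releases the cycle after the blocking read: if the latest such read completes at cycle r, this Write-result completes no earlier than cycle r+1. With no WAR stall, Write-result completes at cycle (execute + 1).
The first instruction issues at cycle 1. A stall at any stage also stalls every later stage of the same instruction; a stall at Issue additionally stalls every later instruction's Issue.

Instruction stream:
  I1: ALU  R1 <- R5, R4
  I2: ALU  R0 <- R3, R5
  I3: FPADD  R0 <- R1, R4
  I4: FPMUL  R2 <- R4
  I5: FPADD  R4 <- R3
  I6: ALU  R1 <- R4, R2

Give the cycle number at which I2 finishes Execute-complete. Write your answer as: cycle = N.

cycle = 7

[1] I1→ALU
[2] I1 RO
[3] I1 EX
[4] I1 WR R1
[5] I2→ALU
[6] I2 RO
[7] I2 EX
[8] I2 WR R0
[9] I3→FPADD
[10] I3 RO; I4→FPMUL
[11] I4 RO
[13] I3 EX
[14] I3 WR R0
[15] I5→FPADD
[16] I4 EX; I5 RO; I6→ALU
[17] I4 WR R2
[19] I5 EX
[20] I5 WR R4
[21] I6 RO
[22] I6 EX
[23] I6 WR R1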